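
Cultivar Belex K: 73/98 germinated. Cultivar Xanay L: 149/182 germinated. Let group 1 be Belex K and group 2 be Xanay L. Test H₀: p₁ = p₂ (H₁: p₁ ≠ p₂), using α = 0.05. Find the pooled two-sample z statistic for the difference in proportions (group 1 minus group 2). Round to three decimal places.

z = -1.453

p̂₁ = 73/98 ≈ 0.74490, p̂₂ = 149/182 ≈ 0.81868.
Pooled p̂ = (73+149)/(98+182) = 222/280 = 0.79286.
SE = √(p̂(1−p̂)(1/n₁+1/n₂)) = √(0.79286·0.20714·0.0156986) = √(0.00257825) = 0.05078.
z = (0.74490 − 0.81868)/0.05078 = -0.07378/0.05078 = -1.453.
p-value = 2·P(Z > 1.453) ≈ 0.1462, so at α = 0.05 we fail to reject H₀.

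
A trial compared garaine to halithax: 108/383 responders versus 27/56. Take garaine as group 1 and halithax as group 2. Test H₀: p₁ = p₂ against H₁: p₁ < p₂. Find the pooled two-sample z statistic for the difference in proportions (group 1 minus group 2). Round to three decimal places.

p̂₁ = 108/383 = 0.28198, p̂₂ = 27/56 = 0.48214.
Pooled p̂ = (108+27)/(383+56) = 135/439 = 0.30752.
SE = √(0.21295 × 0.0204681) = 0.06602.
z = (0.28198 − 0.48214)/0.06602 = -0.20016/0.06602 = -3.032.

z = -3.032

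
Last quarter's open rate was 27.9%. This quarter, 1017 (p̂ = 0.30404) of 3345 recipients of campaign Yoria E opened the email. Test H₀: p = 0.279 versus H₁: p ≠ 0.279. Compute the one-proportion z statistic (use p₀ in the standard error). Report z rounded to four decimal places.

z = 3.2284

p̂ = 1017/3345 ≈ 0.304036.
Under H₀, SE = √(0.279·0.721/3345) = √(6.01372e-05) = 0.007755.
z = (0.304036 − 0.279)/0.007755 = 0.025036/0.007755 = 3.2284.
p-value = 2·P(Z > 3.228) ≈ 0.0012.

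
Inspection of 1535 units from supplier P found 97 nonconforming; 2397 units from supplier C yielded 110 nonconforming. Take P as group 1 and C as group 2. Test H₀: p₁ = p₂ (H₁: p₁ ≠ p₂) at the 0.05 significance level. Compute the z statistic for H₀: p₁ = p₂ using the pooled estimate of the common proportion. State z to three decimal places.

p̂₁ = 97/1535 ≈ 0.06319, p̂₂ = 110/2397 ≈ 0.04589.
Pooled p̂ = (97+110)/(1535+2397) = 207/3932 = 0.05264.
SE = √(p̂(1−p̂)(1/n₁+1/n₂)) = √(0.05264·0.94736·0.00106865) = √(5.32975e-05) = 0.00730.
z = (0.06319 − 0.04589)/0.00730 = 0.01730/0.00730 = 2.370.
Two-sided p-value ≈ 2·Φ(−2.370) = 0.0178, so at α = 0.05 we reject H₀.

z = 2.370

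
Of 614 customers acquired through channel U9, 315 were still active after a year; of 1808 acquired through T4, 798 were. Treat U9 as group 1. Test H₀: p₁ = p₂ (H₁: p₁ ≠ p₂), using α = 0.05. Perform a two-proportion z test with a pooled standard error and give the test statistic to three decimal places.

z = 3.078

p̂₁ = 315/614 = 0.51303, p̂₂ = 798/1808 = 0.44137.
Pooled p̂ = (315+798)/(614+1808) = 1113/2422 = 0.45954.
SE = √(0.248363 × 0.00218176) = 0.02328.
z = (0.51303 − 0.44137)/0.02328 = 0.07166/0.02328 = 3.078.
p-value = 2·P(Z > 3.078) ≈ 0.0021. With α = 0.05, reject H₀.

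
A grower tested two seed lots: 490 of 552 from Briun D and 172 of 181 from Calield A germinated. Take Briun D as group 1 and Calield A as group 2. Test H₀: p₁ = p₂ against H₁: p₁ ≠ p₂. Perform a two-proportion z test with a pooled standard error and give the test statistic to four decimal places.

z = -2.4708

p̂₁ = 490/552 ≈ 0.887681, p̂₂ = 172/181 ≈ 0.950276.
Pooled p̂ = (490+172)/(552+181) = 662/733 = 0.903138.
SE = √(0.0874799 × 0.00733646) = 0.025334.
z = (0.887681 − 0.950276)/0.025334 = -0.062595/0.025334 = -2.4708.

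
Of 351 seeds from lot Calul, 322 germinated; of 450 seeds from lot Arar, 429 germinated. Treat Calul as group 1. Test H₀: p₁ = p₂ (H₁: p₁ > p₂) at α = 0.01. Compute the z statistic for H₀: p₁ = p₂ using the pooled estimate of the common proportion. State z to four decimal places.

p̂₁ = 322/351 ≈ 0.917379, p̂₂ = 429/450 ≈ 0.953333.
Pooled p̂ = (322+429)/(351+450) = 751/801 = 0.937578.
SE = √(p̂(1−p̂)(1/n₁+1/n₂)) = √(0.937578·0.062422·0.00507123) = √(0.000296796) = 0.017228.
z = (0.917379 − 0.953333)/0.017228 = -0.035954/0.017228 = -2.0870.
p-value = P(Z > -2.087) ≈ 0.9816. With α = 0.01, fail to reject H₀.

z = -2.0870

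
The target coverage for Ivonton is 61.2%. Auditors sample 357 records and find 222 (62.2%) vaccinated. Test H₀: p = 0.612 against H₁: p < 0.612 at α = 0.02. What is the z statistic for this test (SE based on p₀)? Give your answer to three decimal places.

z = 0.382

p̂ = 222/357 ≈ 0.62185.
Under H₀, SE = √(0.612·0.388/357) = √(0.000665143) = 0.02579.
z = (0.62185 − 0.612)/0.02579 = 0.00985/0.02579 = 0.382.
p-value = P(Z < 0.382) ≈ 0.6487, so at α = 0.02 we fail to reject H₀.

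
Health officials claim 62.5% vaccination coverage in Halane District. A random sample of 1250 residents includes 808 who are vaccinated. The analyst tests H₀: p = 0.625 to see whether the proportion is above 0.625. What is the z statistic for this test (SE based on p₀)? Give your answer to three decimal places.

z = 1.563

p̂ = 808/1250 = 0.64640.
Standard error under H₀: √(0.625×0.375/1250) = 0.01369.
z = (0.64640 − 0.625)/0.01369 = 0.02140/0.01369 = 1.563.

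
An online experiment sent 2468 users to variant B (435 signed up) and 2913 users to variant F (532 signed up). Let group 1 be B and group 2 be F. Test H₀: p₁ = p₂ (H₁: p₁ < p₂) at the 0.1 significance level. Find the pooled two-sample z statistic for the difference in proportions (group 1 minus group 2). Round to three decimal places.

z = -0.607

p̂₁ = 435/2468 ≈ 0.17626, p̂₂ = 532/2913 ≈ 0.18263.
Pooled p̂ = (435+532)/(2468+2913) = 967/5381 = 0.17971.
SE = √(p̂(1−p̂)(1/n₁+1/n₂)) = √(0.17971·0.82029·0.000748475) = √(0.000110334) = 0.01050.
z = (0.17626 − 0.18263)/0.01050 = -0.00637/0.01050 = -0.607.
p-value = P(Z < -0.607) ≈ 0.2720, so at α = 0.1 we fail to reject H₀.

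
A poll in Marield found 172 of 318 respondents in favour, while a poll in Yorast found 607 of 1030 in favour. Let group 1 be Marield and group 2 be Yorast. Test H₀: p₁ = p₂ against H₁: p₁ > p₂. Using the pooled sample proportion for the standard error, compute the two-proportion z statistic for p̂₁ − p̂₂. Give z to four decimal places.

z = -1.5288

p̂₁ = 172/318 = 0.540881, p̂₂ = 607/1030 = 0.589320.
Pooled p̂ = (172+607)/(318+1030) = 779/1348 = 0.577893.
SE = √(p̂(1−p̂)(1/n₁+1/n₂)) = √(0.577893·0.422107·0.00411553) = √(0.00100391) = 0.031685.
z = (0.540881 − 0.589320)/0.031685 = -0.048439/0.031685 = -1.5288.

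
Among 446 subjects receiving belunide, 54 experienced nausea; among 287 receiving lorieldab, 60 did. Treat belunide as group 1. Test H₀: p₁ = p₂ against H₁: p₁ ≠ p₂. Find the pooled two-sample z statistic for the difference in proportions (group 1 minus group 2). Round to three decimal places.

z = -3.208

p̂₁ = 54/446 = 0.121076, p̂₂ = 60/287 = 0.209059.
Pooled p̂ = (54+60)/(446+287) = 114/733 = 0.155525.
SE = √(0.131337 × 0.00572647) = 0.027424.
z = (0.121076 − 0.209059)/0.027424 = -0.087983/0.027424 = -3.208.
Two-sided p-value ≈ 2·Φ(−3.208) = 0.0013.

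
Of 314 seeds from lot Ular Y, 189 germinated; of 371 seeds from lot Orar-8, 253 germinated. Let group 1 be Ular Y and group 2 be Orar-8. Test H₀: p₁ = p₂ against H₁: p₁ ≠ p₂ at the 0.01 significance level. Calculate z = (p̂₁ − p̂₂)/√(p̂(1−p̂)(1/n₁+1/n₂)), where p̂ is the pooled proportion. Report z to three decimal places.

z = -2.181

p̂₁ = 189/314 = 0.60191, p̂₂ = 253/371 = 0.68194.
Pooled p̂ = (189+253)/(314+371) = 442/685 = 0.64526.
SE = √(p̂(1−p̂)(1/n₁+1/n₂)) = √(0.64526·0.35474·0.00588013) = √(0.00134597) = 0.03669.
z = (0.60191 − 0.68194)/0.03669 = -0.08003/0.03669 = -2.181.
Two-sided p-value ≈ 2·Φ(−2.181) = 0.0292, so at α = 0.01 we fail to reject H₀.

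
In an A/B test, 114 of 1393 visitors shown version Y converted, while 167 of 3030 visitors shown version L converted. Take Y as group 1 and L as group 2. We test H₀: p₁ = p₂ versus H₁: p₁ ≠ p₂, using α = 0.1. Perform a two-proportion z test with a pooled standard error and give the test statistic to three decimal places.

z = 3.384

p̂₁ = 114/1393 = 0.081838, p̂₂ = 167/3030 = 0.055116.
Pooled p̂ = (114+167)/(1393+3030) = 281/4423 = 0.063532.
SE = √(p̂(1−p̂)(1/n₁+1/n₂)) = √(0.063532·0.936468·0.00104791) = √(6.23456e-05) = 0.007896.
z = (0.081838 − 0.055116)/0.007896 = 0.026722/0.007896 = 3.384.
Two-sided p-value ≈ 2·Φ(−3.384) = 0.0007. With α = 0.1, reject H₀.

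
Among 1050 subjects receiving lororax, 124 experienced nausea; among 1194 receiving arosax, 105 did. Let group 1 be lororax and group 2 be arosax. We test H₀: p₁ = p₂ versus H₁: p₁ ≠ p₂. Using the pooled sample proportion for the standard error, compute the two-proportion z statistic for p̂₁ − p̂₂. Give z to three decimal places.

z = 2.355

p̂₁ = 124/1050 = 0.118095, p̂₂ = 105/1194 = 0.087940.
Pooled p̂ = (124+105)/(1050+1194) = 229/2244 = 0.102050.
SE = √(0.0916357 × 0.0017899) = 0.012807.
z = (0.118095 − 0.087940)/0.012807 = 0.030155/0.012807 = 2.355.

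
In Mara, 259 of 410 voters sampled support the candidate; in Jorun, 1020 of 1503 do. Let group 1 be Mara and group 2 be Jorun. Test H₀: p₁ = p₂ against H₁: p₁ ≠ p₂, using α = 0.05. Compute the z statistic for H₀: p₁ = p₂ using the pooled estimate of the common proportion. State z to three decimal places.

z = -1.790

p̂₁ = 259/410 = 0.631707, p̂₂ = 1020/1503 = 0.678643.
Pooled p̂ = (259+1020)/(410+1503) = 1279/1913 = 0.668583.
SE = √(p̂(1−p̂)(1/n₁+1/n₂)) = √(0.668583·0.331417·0.00310436) = √(0.000687863) = 0.026227.
z = (0.631707 − 0.678643)/0.026227 = -0.046936/0.026227 = -1.790.
p-value = 2·P(Z > 1.790) ≈ 0.0735, so at α = 0.05 we fail to reject H₀.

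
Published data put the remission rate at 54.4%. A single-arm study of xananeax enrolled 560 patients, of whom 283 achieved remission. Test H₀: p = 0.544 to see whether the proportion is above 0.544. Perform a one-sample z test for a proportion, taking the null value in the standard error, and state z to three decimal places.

z = -1.836

p̂ = 283/560 ≈ 0.50536.
SE = √(p₀(1−p₀)/n) = √(0.24806/560) = 0.02105.
z = (0.50536 − 0.544)/0.02105 = -0.03864/0.02105 = -1.836.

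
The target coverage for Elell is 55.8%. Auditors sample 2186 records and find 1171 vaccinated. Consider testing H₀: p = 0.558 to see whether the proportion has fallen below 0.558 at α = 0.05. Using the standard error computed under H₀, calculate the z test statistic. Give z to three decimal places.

z = -2.101

p̂ = 1171/2186 ≈ 0.535682.
Under H₀, SE = √(0.558·0.442/2186) = √(0.000112825) = 0.010622.
z = (0.535682 − 0.558)/0.010622 = -0.022318/0.010622 = -2.101.
p-value = P(Z < -2.101) ≈ 0.0178, so at α = 0.05 we reject H₀.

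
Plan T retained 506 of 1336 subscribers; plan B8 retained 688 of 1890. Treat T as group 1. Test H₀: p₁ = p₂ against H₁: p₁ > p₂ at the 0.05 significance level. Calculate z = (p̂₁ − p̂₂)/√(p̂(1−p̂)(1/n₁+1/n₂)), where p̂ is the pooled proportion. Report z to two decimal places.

p̂₁ = 506/1336 = 0.3787, p̂₂ = 688/1890 = 0.3640.
Pooled p̂ = (506+688)/(1336+1890) = 1194/3226 = 0.3701.
SE = √(p̂(1−p̂)(1/n₁+1/n₂)) = √(0.3701·0.6299·0.0012776) = √(0.000297848) = 0.0173.
z = (0.3787 − 0.3640)/0.0173 = 0.0147/0.0173 = 0.85.
p-value = P(Z > 0.853) ≈ 0.1968; since p > α = 0.05, fail to reject H₀.

z = 0.85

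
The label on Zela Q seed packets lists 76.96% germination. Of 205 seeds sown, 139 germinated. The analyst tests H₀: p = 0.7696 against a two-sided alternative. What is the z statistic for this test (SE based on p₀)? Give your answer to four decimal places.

p̂ = 139/205 ≈ 0.678049.
Under H₀, SE = √(0.7696·0.2304/205) = √(0.000864955) = 0.029410.
z = (0.678049 − 0.7696)/0.029410 = -0.091551/0.029410 = -3.1129.
p-value = 2·P(Z > 3.113) ≈ 0.0019.

z = -3.1129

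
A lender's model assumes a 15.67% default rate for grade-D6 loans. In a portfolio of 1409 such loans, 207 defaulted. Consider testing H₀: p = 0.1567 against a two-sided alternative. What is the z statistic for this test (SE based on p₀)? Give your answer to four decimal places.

p̂ = 207/1409 = 0.146913.
Standard error under H₀: √(0.1567×0.8433/1409) = 0.009684.
z = (0.146913 − 0.1567)/0.009684 = -0.009787/0.009684 = -1.0106.

z = -1.0106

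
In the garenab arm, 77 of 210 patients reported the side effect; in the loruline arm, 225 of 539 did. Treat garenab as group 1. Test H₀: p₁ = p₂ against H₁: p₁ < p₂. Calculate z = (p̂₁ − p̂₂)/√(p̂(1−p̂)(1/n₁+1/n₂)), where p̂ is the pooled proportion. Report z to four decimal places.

p̂₁ = 77/210 ≈ 0.366667, p̂₂ = 225/539 ≈ 0.417440.
Pooled p̂ = (77+225)/(210+539) = 302/749 = 0.403204.
SE = √(p̂(1−p̂)(1/n₁+1/n₂)) = √(0.403204·0.596796·0.00661719) = √(0.0015923) = 0.039904.
z = (0.366667 − 0.417440)/0.039904 = -0.050773/0.039904 = -1.2724.

z = -1.2724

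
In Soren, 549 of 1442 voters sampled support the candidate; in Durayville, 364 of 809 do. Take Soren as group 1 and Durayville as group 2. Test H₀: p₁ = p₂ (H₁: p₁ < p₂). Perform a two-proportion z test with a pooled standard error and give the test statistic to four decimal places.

z = -3.2092

p̂₁ = 549/1442 = 0.380721, p̂₂ = 364/809 = 0.449938.
Pooled p̂ = (549+364)/(1442+809) = 913/2251 = 0.405598.
SE = √(p̂(1−p̂)(1/n₁+1/n₂)) = √(0.405598·0.594402·0.00192958) = √(0.000465198) = 0.021568.
z = (0.380721 − 0.449938)/0.021568 = -0.069217/0.021568 = -3.2092.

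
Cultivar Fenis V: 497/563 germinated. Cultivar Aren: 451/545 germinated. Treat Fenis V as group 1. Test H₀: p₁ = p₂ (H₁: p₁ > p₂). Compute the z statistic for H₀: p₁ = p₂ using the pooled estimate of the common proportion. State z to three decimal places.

p̂₁ = 497/563 ≈ 0.88277, p̂₂ = 451/545 ≈ 0.82752.
Pooled p̂ = (497+451)/(563+545) = 948/1108 = 0.85560.
SE = √(0.123552 × 0.00361106) = 0.02112.
z = (0.88277 − 0.82752)/0.02112 = 0.05525/0.02112 = 2.616.

z = 2.616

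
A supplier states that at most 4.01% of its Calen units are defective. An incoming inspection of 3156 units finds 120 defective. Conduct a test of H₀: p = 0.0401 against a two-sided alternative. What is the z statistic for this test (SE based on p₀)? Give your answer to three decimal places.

z = -0.595

p̂ = 120/3156 ≈ 0.038023.
Standard error under H₀: √(0.0401×0.9599/3156) = 0.003492.
z = (0.038023 − 0.0401)/0.003492 = -0.002077/0.003492 = -0.595.
Two-sided p-value ≈ 2·Φ(−0.595) = 0.5520.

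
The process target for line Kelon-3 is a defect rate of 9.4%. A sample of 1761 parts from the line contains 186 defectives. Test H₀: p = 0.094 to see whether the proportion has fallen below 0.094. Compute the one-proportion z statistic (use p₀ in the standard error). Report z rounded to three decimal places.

z = 1.671

p̂ = 186/1761 ≈ 0.105622.
Standard error under H₀: √(0.094×0.906/1761) = 0.006954.
z = (0.105622 − 0.094)/0.006954 = 0.011622/0.006954 = 1.671.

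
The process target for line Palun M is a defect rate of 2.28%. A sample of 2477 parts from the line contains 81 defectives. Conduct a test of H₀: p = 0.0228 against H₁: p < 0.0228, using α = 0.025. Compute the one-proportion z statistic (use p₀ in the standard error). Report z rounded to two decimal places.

z = 3.30

p̂ = 81/2477 = 0.0327.
Under H₀, SE = √(0.0228·0.9772/2477) = √(8.99482e-06) = 0.0030.
z = (0.0327 − 0.0228)/0.0030 = 0.0099/0.0030 = 3.30.
p-value = P(Z < 3.301) ≈ 0.9995; since p > α = 0.025, fail to reject H₀.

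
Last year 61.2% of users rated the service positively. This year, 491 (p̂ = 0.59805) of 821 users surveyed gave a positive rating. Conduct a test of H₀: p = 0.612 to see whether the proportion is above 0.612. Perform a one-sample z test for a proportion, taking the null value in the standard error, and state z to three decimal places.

z = -0.820

p̂ = 491/821 = 0.59805.
Standard error under H₀: √(0.612×0.388/821) = 0.01701.
z = (0.59805 − 0.612)/0.01701 = -0.01395/0.01701 = -0.820.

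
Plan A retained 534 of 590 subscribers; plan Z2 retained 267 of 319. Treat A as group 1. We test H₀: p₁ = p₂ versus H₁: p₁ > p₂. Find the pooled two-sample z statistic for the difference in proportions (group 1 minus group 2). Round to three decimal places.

z = 3.028

p̂₁ = 534/590 = 0.90508, p̂₂ = 267/319 = 0.83699.
Pooled p̂ = (534+267)/(590+319) = 801/909 = 0.88119.
SE = √(0.104696 × 0.00482971) = 0.02249.
z = (0.90508 − 0.83699)/0.02249 = 0.06809/0.02249 = 3.028.
p-value = P(Z > 3.028) ≈ 0.0012.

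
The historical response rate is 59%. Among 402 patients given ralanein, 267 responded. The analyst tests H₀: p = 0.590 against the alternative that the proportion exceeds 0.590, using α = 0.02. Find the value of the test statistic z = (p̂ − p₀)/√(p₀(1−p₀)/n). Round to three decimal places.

p̂ = 267/402 ≈ 0.66418.
Standard error under H₀: √(0.59×0.41/402) = 0.02453.
z = (0.66418 − 0.59)/0.02453 = 0.07418/0.02453 = 3.024.
p-value = P(Z > 3.024) ≈ 0.0012. With α = 0.02, reject H₀.

z = 3.024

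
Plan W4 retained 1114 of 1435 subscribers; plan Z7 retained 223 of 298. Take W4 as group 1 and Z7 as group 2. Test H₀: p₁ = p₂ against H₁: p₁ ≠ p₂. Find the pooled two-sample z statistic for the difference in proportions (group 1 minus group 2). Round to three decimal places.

p̂₁ = 1114/1435 ≈ 0.77631, p̂₂ = 223/298 ≈ 0.74832.
Pooled p̂ = (1114+223)/(1435+298) = 1337/1733 = 0.77149.
SE = √(p̂(1−p̂)(1/n₁+1/n₂)) = √(0.77149·0.22851·0.00405257) = √(0.00071443) = 0.02673.
z = (0.77631 − 0.74832)/0.02673 = 0.02799/0.02673 = 1.047.
Two-sided p-value ≈ 2·Φ(−1.047) = 0.2951.

z = 1.047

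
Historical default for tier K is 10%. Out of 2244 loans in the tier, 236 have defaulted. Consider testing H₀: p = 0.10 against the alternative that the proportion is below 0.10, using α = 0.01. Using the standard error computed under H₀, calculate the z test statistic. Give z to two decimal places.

z = 0.82

p̂ = 236/2244 = 0.10517.
SE = √(p₀(1−p₀)/n) = √(0.09/2244) = 0.00633.
z = (0.10517 − 0.1)/0.00633 = 0.00517/0.00633 = 0.82.
p-value = P(Z < 0.816) ≈ 0.7928, so at α = 0.01 we fail to reject H₀.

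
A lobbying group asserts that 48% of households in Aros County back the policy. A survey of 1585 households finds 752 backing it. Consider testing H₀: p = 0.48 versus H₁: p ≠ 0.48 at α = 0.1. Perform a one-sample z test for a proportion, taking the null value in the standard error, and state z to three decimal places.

z = -0.442

p̂ = 752/1585 = 0.47445.
SE = √(p₀(1−p₀)/n) = √(0.2496/1585) = 0.01255.
z = (0.47445 − 0.48)/0.01255 = -0.00555/0.01255 = -0.442.
p-value = 2·P(Z > 0.442) ≈ 0.6582, so at α = 0.1 we fail to reject H₀.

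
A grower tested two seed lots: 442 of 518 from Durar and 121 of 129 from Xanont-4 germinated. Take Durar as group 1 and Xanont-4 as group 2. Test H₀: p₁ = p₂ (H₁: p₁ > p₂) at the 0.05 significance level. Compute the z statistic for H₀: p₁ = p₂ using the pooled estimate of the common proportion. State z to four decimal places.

z = -2.5610

p̂₁ = 442/518 = 0.853282, p̂₂ = 121/129 = 0.937984.
Pooled p̂ = (442+121)/(518+129) = 563/647 = 0.870170.
SE = √(0.112974 × 0.00968244) = 0.033074.
z = (0.853282 − 0.937984)/0.033074 = -0.084702/0.033074 = -2.5610.
p-value = P(Z > -2.561) ≈ 0.9948; since p > α = 0.05, fail to reject H₀.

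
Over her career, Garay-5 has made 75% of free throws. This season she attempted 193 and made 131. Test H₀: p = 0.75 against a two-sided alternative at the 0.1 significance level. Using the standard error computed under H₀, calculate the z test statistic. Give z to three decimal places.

z = -2.286

p̂ = 131/193 = 0.67876.
Under H₀, SE = √(0.75·0.25/193) = √(0.000971503) = 0.03117.
z = (0.67876 − 0.75)/0.03117 = -0.07124/0.03117 = -2.286.
p-value = 2·P(Z > 2.286) ≈ 0.0223. With α = 0.1, reject H₀.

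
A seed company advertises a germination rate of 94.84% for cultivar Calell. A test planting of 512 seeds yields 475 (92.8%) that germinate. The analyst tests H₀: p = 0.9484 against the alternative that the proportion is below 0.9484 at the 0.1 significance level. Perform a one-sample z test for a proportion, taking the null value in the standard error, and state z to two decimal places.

z = -2.11

p̂ = 475/512 ≈ 0.9277.
Standard error under H₀: √(0.9484×0.0516/512) = 0.0098.
z = (0.9277 − 0.9484)/0.0098 = -0.0207/0.0098 = -2.11.
p-value = P(Z < -2.114) ≈ 0.0173. With α = 0.1, reject H₀.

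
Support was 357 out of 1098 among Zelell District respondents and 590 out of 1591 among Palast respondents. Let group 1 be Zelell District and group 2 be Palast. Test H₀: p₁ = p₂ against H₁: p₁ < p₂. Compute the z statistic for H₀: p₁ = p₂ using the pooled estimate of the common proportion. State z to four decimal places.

z = -2.4386

p̂₁ = 357/1098 ≈ 0.325137, p̂₂ = 590/1591 ≈ 0.370836.
Pooled p̂ = (357+590)/(1098+1591) = 947/2689 = 0.352176.
SE = √(p̂(1−p̂)(1/n₁+1/n₂)) = √(0.352176·0.647824·0.00153928) = √(0.000351184) = 0.018740.
z = (0.325137 − 0.370836)/0.018740 = -0.045699/0.018740 = -2.4386.
p-value = P(Z < -2.439) ≈ 0.0074.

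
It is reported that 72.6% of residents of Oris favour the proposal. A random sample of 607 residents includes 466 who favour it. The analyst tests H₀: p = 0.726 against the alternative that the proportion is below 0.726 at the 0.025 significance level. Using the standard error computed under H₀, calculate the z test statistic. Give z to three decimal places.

p̂ = 466/607 ≈ 0.76771.
Standard error under H₀: √(0.726×0.274/607) = 0.01810.
z = (0.76771 − 0.726)/0.01810 = 0.04171/0.01810 = 2.304.
p-value = P(Z < 2.304) ≈ 0.9894. With α = 0.025, fail to reject H₀.

z = 2.304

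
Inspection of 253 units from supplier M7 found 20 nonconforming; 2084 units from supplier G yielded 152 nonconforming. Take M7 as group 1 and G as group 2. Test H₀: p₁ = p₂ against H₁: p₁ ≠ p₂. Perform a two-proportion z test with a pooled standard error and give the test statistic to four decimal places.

z = 0.3517

p̂₁ = 20/253 ≈ 0.079051, p̂₂ = 152/2084 ≈ 0.072937.
Pooled p̂ = (20+152)/(253+2084) = 172/2337 = 0.073599.
SE = √(0.0681819 × 0.00443242) = 0.017384.
z = (0.079051 − 0.072937)/0.017384 = 0.006114/0.017384 = 0.3517.
p-value = 2·P(Z > 0.352) ≈ 0.7250.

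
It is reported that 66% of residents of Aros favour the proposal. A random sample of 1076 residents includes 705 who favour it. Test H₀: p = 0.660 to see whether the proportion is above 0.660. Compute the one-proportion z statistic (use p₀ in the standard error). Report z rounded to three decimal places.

z = -0.332

p̂ = 705/1076 ≈ 0.65520.
Under H₀, SE = √(0.66·0.34/1076) = √(0.00020855) = 0.01444.
z = (0.65520 − 0.66)/0.01444 = -0.00480/0.01444 = -0.332.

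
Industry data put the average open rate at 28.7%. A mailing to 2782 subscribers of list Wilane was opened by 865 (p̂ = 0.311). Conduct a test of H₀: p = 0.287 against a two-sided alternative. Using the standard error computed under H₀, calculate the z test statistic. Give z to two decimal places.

p̂ = 865/2782 = 0.31093.
Under H₀, SE = √(0.287·0.713/2782) = √(7.35554e-05) = 0.00858.
z = (0.31093 − 0.287)/0.00858 = 0.02393/0.00858 = 2.79.
Two-sided p-value ≈ 2·Φ(−2.790) = 0.0053.

z = 2.79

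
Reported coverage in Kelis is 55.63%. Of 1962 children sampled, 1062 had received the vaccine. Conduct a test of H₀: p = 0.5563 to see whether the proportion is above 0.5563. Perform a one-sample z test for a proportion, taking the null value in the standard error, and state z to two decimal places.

p̂ = 1062/1962 = 0.5413.
Under H₀, SE = √(0.5563·0.4437/1962) = √(0.000125805) = 0.0112.
z = (0.5413 − 0.5563)/0.0112 = -0.0150/0.0112 = -1.34.

z = -1.34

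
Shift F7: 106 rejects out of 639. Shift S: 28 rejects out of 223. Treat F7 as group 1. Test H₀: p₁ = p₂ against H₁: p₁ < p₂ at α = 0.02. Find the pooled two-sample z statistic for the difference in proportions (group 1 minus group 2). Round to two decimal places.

p̂₁ = 106/639 ≈ 0.1659, p̂₂ = 28/223 ≈ 0.1256.
Pooled p̂ = (106+28)/(639+223) = 134/862 = 0.1555.
SE = √(0.131287 × 0.00604925) = 0.0282.
z = (0.1659 − 0.1256)/0.0282 = 0.0403/0.0282 = 1.43.
p-value = P(Z < 1.431) ≈ 0.9238. With α = 0.02, fail to reject H₀.

z = 1.43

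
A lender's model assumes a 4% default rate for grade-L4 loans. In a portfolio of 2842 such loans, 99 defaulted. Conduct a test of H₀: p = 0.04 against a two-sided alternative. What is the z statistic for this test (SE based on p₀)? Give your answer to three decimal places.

p̂ = 99/2842 = 0.03483.
Under H₀, SE = √(0.04·0.96/2842) = √(1.35116e-05) = 0.00368.
z = (0.03483 − 0.04)/0.00368 = -0.00517/0.00368 = -1.405.

z = -1.405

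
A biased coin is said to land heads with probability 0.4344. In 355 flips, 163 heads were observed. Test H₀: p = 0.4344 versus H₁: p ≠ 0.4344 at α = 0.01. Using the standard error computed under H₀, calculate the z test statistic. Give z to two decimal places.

z = 0.94

p̂ = 163/355 ≈ 0.4592.
SE = √(p₀(1−p₀)/n) = √(0.2457/355) = 0.0263.
z = (0.4592 − 0.4344)/0.0263 = 0.0248/0.0263 = 0.94.
Two-sided p-value ≈ 2·Φ(−0.941) = 0.3467. With α = 0.01, fail to reject H₀.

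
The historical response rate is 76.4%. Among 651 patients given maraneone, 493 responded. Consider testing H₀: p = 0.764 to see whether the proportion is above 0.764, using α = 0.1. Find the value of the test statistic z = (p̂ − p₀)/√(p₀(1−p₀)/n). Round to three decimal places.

z = -0.403

p̂ = 493/651 = 0.75730.
Standard error under H₀: √(0.764×0.236/651) = 0.01664.
z = (0.75730 − 0.764)/0.01664 = -0.00670/0.01664 = -0.403.
p-value = P(Z > -0.403) ≈ 0.6565. With α = 0.1, fail to reject H₀.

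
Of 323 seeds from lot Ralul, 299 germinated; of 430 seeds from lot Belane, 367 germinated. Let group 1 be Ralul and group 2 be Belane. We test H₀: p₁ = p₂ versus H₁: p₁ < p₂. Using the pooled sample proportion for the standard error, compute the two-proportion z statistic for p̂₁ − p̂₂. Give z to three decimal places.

z = 3.068

p̂₁ = 299/323 ≈ 0.92570, p̂₂ = 367/430 ≈ 0.85349.
Pooled p̂ = (299+367)/(323+430) = 666/753 = 0.88446.
SE = √(0.102189 × 0.00542156) = 0.02354.
z = (0.92570 − 0.85349)/0.02354 = 0.07221/0.02354 = 3.068.
p-value = P(Z < 3.068) ≈ 0.9989.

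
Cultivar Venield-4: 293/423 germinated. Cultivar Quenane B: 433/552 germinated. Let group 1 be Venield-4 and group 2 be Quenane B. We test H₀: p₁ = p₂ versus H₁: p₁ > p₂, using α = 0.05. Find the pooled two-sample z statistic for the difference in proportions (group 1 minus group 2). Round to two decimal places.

z = -3.26

p̂₁ = 293/423 ≈ 0.69267, p̂₂ = 433/552 ≈ 0.78442.
Pooled p̂ = (293+433)/(423+552) = 726/975 = 0.74462.
SE = √(0.190163 × 0.00417566) = 0.02818.
z = (0.69267 − 0.78442)/0.02818 = -0.09175/0.02818 = -3.26.
p-value = P(Z > -3.256) ≈ 0.9994. With α = 0.05, fail to reject H₀.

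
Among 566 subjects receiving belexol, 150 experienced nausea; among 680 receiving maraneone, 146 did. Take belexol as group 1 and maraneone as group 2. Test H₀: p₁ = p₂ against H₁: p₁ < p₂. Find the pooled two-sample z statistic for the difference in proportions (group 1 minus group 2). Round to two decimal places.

z = 2.08

p̂₁ = 150/566 ≈ 0.2650, p̂₂ = 146/680 ≈ 0.2147.
Pooled p̂ = (150+146)/(566+680) = 296/1246 = 0.2376.
SE = √(p̂(1−p̂)(1/n₁+1/n₂)) = √(0.2376·0.7624·0.00323737) = √(0.00058637) = 0.0242.
z = (0.2650 − 0.2147)/0.0242 = 0.0503/0.0242 = 2.08.
p-value = P(Z < 2.078) ≈ 0.9811.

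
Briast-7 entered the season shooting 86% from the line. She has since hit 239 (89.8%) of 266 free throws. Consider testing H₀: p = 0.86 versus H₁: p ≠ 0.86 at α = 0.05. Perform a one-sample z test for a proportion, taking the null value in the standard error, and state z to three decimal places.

p̂ = 239/266 ≈ 0.89850.
Under H₀, SE = √(0.86·0.14/266) = √(0.000452632) = 0.02128.
z = (0.89850 − 0.86)/0.02128 = 0.03850/0.02128 = 1.809.
p-value = 2·P(Z > 1.809) ≈ 0.0704; since p > α = 0.05, fail to reject H₀.

z = 1.809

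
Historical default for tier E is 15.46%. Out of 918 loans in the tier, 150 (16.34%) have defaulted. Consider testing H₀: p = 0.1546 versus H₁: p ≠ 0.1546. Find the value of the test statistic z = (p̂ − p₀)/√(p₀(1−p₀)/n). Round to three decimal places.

z = 0.737

p̂ = 150/918 = 0.163399.
Standard error under H₀: √(0.1546×0.8454/918) = 0.011932.
z = (0.163399 − 0.1546)/0.011932 = 0.008799/0.011932 = 0.737.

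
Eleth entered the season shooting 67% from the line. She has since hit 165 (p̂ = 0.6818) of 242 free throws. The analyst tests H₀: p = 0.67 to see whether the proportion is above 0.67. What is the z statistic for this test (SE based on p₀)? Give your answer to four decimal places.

p̂ = 165/242 = 0.681818.
Standard error under H₀: √(0.67×0.33/242) = 0.030226.
z = (0.681818 − 0.67)/0.030226 = 0.011818/0.030226 = 0.3910.
p-value = P(Z > 0.391) ≈ 0.3479.

z = 0.3910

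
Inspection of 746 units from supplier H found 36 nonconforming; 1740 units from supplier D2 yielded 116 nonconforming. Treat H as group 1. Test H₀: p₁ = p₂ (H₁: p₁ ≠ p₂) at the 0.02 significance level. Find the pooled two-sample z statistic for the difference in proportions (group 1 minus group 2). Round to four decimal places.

p̂₁ = 36/746 ≈ 0.0482574, p̂₂ = 116/1740 ≈ 0.0666667.
Pooled p̂ = (36+116)/(746+1740) = 152/2486 = 0.0611424.
SE = √(p̂(1−p̂)(1/n₁+1/n₂)) = √(0.0611424·0.9388576·0.0019152) = √(0.00010994) = 0.0104852.
z = (0.0482574 − 0.0666667)/0.0104852 = -0.0184093/0.0104852 = -1.7557.
Two-sided p-value ≈ 2·Φ(−1.756) = 0.0791. With α = 0.02, fail to reject H₀.

z = -1.7557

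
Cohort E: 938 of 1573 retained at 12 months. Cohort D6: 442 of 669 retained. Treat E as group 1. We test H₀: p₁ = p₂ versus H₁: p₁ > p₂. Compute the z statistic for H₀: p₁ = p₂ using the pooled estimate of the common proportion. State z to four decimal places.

p̂₁ = 938/1573 ≈ 0.5963128, p̂₂ = 442/669 ≈ 0.6606876.
Pooled p̂ = (938+442)/(1573+669) = 1380/2242 = 0.6155219.
SE = √(0.236655 × 0.0021305) = 0.0224542.
z = (0.5963128 − 0.6606876)/0.0224542 = -0.0643748/0.0224542 = -2.8669.
p-value = P(Z > -2.867) ≈ 0.9979.

z = -2.8669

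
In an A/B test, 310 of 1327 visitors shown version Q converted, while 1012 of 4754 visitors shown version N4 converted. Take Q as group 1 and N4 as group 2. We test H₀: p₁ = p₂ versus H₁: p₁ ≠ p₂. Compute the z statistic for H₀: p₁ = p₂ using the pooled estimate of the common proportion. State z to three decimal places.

z = 1.619

p̂₁ = 310/1327 ≈ 0.23361, p̂₂ = 1012/4754 ≈ 0.21287.
Pooled p̂ = (310+1012)/(1327+4754) = 1322/6081 = 0.21740.
SE = √(0.170136 × 0.000963929) = 0.01281.
z = (0.23361 − 0.21287)/0.01281 = 0.02074/0.01281 = 1.619.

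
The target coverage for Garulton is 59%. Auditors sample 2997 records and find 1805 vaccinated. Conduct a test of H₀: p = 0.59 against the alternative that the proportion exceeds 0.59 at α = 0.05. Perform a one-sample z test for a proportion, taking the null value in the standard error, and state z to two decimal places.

z = 1.37

p̂ = 1805/2997 ≈ 0.6023.
SE = √(p₀(1−p₀)/n) = √(0.2419/2997) = 0.0090.
z = (0.6023 − 0.59)/0.0090 = 0.0123/0.0090 = 1.37.
p-value = P(Z > 1.366) ≈ 0.0860. With α = 0.05, fail to reject H₀.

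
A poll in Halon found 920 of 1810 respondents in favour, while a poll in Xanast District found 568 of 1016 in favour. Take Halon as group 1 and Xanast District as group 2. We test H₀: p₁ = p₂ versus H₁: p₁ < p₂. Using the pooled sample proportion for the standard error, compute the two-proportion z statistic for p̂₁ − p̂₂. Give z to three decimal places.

z = -2.594

p̂₁ = 920/1810 ≈ 0.50829, p̂₂ = 568/1016 ≈ 0.55906.
Pooled p̂ = (920+568)/(1810+1016) = 1488/2826 = 0.52654.
SE = √(p̂(1−p̂)(1/n₁+1/n₂)) = √(0.52654·0.47346·0.00153674) = √(0.000383102) = 0.01957.
z = (0.50829 − 0.55906)/0.01957 = -0.05077/0.01957 = -2.594.
p-value = P(Z < -2.594) ≈ 0.0047.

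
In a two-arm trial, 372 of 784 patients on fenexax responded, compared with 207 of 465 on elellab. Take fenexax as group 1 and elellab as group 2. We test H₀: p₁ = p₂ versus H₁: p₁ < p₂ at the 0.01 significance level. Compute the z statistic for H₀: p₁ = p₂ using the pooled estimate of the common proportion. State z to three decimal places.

p̂₁ = 372/784 = 0.47449, p̂₂ = 207/465 = 0.44516.
Pooled p̂ = (372+207)/(784+465) = 579/1249 = 0.46357.
SE = √(p̂(1−p̂)(1/n₁+1/n₂)) = √(0.46357·0.53643·0.00342605) = √(0.000851965) = 0.02919.
z = (0.47449 − 0.44516)/0.02919 = 0.02933/0.02919 = 1.005.
p-value = P(Z < 1.005) ≈ 0.8425, so at α = 0.01 we fail to reject H₀.

z = 1.005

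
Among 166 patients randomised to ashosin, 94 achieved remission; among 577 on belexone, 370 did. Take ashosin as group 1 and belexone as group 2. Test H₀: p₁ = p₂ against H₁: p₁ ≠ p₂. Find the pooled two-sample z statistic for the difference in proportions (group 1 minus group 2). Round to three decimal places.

p̂₁ = 94/166 ≈ 0.56627, p̂₂ = 370/577 ≈ 0.64125.
Pooled p̂ = (94+370)/(166+577) = 464/743 = 0.62450.
SE = √(0.234501 × 0.0077572) = 0.04265.
z = (0.56627 − 0.64125)/0.04265 = -0.07498/0.04265 = -1.758.
Two-sided p-value ≈ 2·Φ(−1.758) = 0.0787.

z = -1.758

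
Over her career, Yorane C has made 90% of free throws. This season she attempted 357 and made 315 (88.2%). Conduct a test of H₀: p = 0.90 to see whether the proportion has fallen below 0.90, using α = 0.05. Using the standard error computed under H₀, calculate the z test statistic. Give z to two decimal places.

p̂ = 315/357 ≈ 0.8824.
SE = √(p₀(1−p₀)/n) = √(0.09/357) = 0.0159.
z = (0.8824 − 0.9)/0.0159 = -0.0176/0.0159 = -1.11.
p-value = P(Z < -1.111) ≈ 0.1332. With α = 0.05, fail to reject H₀.

z = -1.11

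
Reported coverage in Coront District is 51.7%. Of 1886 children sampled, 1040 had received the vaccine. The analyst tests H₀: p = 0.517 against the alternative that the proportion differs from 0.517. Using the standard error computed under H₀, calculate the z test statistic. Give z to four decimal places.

z = 2.9923

p̂ = 1040/1886 ≈ 0.551432.
SE = √(p₀(1−p₀)/n) = √(0.24971/1886) = 0.011507.
z = (0.551432 − 0.517)/0.011507 = 0.034432/0.011507 = 2.9923.
Two-sided p-value ≈ 2·Φ(−2.992) = 0.0028.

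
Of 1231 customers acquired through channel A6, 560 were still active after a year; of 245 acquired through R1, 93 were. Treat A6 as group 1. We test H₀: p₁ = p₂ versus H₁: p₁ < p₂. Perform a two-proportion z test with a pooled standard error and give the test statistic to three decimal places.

p̂₁ = 560/1231 = 0.454915, p̂₂ = 93/245 = 0.379592.
Pooled p̂ = (560+93)/(1231+245) = 653/1476 = 0.442412.
SE = √(0.246684 × 0.00489398) = 0.034746.
z = (0.454915 − 0.379592)/0.034746 = 0.075323/0.034746 = 2.168.
p-value = P(Z < 2.168) ≈ 0.9849.

z = 2.168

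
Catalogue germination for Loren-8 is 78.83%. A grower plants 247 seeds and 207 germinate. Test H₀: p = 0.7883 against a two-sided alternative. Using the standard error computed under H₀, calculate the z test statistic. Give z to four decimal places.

z = 1.9142

p̂ = 207/247 = 0.838057.
SE = √(p₀(1−p₀)/n) = √(0.16688/247) = 0.025993.
z = (0.838057 − 0.7883)/0.025993 = 0.049757/0.025993 = 1.9142.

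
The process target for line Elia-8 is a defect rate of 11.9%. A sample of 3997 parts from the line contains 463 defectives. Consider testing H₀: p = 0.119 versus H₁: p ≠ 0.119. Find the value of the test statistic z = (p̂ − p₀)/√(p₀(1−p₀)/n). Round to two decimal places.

p̂ = 463/3997 ≈ 0.11584.
Standard error under H₀: √(0.119×0.881/3997) = 0.00512.
z = (0.11584 − 0.119)/0.00512 = -0.00316/0.00512 = -0.62.
p-value = 2·P(Z > 0.618) ≈ 0.5368.

z = -0.62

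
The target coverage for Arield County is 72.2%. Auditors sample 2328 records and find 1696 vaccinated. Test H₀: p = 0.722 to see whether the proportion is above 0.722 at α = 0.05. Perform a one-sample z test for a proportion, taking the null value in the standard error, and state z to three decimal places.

p̂ = 1696/2328 ≈ 0.72852.
Under H₀, SE = √(0.722·0.278/2328) = √(8.62182e-05) = 0.00929.
z = (0.72852 − 0.722)/0.00929 = 0.00652/0.00929 = 0.702.
p-value = P(Z > 0.702) ≈ 0.2412. With α = 0.05, fail to reject H₀.

z = 0.702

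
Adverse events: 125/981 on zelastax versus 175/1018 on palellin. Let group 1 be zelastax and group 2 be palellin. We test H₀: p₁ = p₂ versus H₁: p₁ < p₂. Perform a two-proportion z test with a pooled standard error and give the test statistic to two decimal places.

z = -2.78

p̂₁ = 125/981 ≈ 0.1274, p̂₂ = 175/1018 ≈ 0.1719.
Pooled p̂ = (125+175)/(981+1018) = 300/1999 = 0.1501.
SE = √(p̂(1−p̂)(1/n₁+1/n₂)) = √(0.1501·0.8499·0.00200169) = √(0.00025532) = 0.0160.
z = (0.1274 − 0.1719)/0.0160 = -0.0445/0.0160 = -2.78.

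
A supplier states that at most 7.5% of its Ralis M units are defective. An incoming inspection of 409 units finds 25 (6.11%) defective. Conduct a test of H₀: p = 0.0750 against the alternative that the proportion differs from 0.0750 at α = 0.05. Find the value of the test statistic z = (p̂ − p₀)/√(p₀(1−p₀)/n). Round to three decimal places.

z = -1.065

p̂ = 25/409 = 0.061125.
Standard error under H₀: √(0.075×0.925/409) = 0.013024.
z = (0.061125 − 0.075)/0.013024 = -0.013875/0.013024 = -1.065.
Two-sided p-value ≈ 2·Φ(−1.065) = 0.2867; since p > α = 0.05, fail to reject H₀.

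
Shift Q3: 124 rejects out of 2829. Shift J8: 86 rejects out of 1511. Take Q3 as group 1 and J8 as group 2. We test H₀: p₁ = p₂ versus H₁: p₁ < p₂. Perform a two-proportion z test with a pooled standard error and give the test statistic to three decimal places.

z = -1.914

p̂₁ = 124/2829 ≈ 0.04383, p̂₂ = 86/1511 ≈ 0.05692.
Pooled p̂ = (124+86)/(2829+1511) = 210/4340 = 0.04839.
SE = √(0.0460458 × 0.0010153) = 0.00684.
z = (0.04383 − 0.05692)/0.00684 = -0.01309/0.00684 = -1.914.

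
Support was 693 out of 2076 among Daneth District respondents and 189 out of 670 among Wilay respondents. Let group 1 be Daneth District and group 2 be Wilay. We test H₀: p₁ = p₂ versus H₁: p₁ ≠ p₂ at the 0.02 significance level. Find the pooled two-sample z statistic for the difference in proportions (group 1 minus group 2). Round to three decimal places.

z = 2.493

p̂₁ = 693/2076 ≈ 0.33382, p̂₂ = 189/670 ≈ 0.28209.
Pooled p̂ = (693+189)/(2076+670) = 882/2746 = 0.32119.
SE = √(p̂(1−p̂)(1/n₁+1/n₂)) = √(0.32119·0.67881·0.00197423) = √(0.000430439) = 0.02075.
z = (0.33382 − 0.28209)/0.02075 = 0.05173/0.02075 = 2.493.
Two-sided p-value ≈ 2·Φ(−2.493) = 0.0127; since p < α = 0.02, reject H₀.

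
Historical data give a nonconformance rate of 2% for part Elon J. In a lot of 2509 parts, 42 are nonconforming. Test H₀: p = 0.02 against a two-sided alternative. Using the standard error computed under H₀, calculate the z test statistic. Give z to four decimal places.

p̂ = 42/2509 = 0.0167397.
Under H₀, SE = √(0.02·0.98/2509) = √(7.81188e-06) = 0.0027950.
z = (0.0167397 − 0.02)/0.0027950 = -0.0032603/0.0027950 = -1.1665.

z = -1.1665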